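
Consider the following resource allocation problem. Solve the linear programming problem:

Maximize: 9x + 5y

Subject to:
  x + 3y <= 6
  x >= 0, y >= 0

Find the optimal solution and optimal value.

The feasible region has vertices at [(0, 0), (6, 0), (0, 2)].
Checking objective 9x + 5y at each vertex:
  (0, 0): 9*0 + 5*0 = 0
  (6, 0): 9*6 + 5*0 = 54
  (0, 2): 9*0 + 5*2 = 10
Maximum is 54 at (6, 0).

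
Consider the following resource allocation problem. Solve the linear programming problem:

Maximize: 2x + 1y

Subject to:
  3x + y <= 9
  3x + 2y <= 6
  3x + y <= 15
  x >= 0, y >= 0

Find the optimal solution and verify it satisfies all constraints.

Feasible vertices: (0, 0), (0, 3), (2, 0)
Objective 2x + 1y at each vertex:
  (0, 0): 0
  (0, 3): 3
  (2, 0): 4
Maximum is 4 at (2, 0).
Verify constraints at (x, y) = (2, 0):
  3*2 + 1*0 = 6 <= 9
  3*2 + 2*0 = 6 <= 6 (active)
  3*2 + 1*0 = 6 <= 15
  x = 2 >= 0, y = 0 >= 0. All constraints satisfied.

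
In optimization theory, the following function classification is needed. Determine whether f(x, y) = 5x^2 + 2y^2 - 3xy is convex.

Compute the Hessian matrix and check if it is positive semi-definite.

f(x,y) = 5x^2 + 2y^2 - 3xy
Hessian H = [[10, -3], [-3, 4]]
trace(H) = 14, det(H) = 31
Eigenvalues: (14 +/- sqrt(72)) / 2 = 11.24, 2.757
Since both eigenvalues > 0, f is convex.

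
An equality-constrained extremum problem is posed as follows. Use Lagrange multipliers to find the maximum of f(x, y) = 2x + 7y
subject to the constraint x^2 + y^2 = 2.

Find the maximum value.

Set up Lagrange conditions: grad f = lambda * grad g
  2 = 2*lambda*x
  7 = 2*lambda*y
From these: x/y = 2/7, so x = 2t, y = 7t for some t.
Substitute into constraint: (2t)^2 + (7t)^2 = 2
  t^2 * 53 = 2
  t = sqrt(2/53)
Maximum = 2*x + 7*y = (2^2 + 7^2)*t = 53 * sqrt(2/53) = sqrt(106)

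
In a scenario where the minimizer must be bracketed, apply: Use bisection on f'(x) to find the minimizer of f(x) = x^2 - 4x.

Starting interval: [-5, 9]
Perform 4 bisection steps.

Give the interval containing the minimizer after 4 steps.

Finding critical point of f(x) = x^2 - 4x using bisection on f'(x) = 2x + -4.
f'(x) = 0 when x = 2.
Starting interval: [-5, 9]
Step 1: mid = 2, f'(mid) = 0, new interval = [2, 2]
Step 2: mid = 2, f'(mid) = 0, new interval = [2, 2]
Step 3: mid = 2, f'(mid) = 0, new interval = [2, 2]
Step 4: mid = 2, f'(mid) = 0, new interval = [2, 2]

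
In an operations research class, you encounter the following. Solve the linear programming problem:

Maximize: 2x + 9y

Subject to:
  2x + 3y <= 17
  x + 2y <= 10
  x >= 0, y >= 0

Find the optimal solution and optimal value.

Feasible vertices: (0, 0), (0, 5), (4, 3), (17/2, 0)
Objective 2x + 9y at each:
  (0, 0): 0
  (0, 5): 45
  (4, 3): 35
  (17/2, 0): 17
Maximum is 45 at (0, 5).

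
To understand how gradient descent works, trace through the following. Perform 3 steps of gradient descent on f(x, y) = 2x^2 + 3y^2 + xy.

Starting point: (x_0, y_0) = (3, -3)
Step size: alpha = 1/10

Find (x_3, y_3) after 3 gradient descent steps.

f(x,y) = 2x^2 + 3y^2 + xy
grad_x = 4x + 1y, grad_y = 6y + 1x
Step 1: grad = (9, -15), (21/10, -3/2)
Step 2: grad = (69/10, -69/10), (141/100, -81/100)
Step 3: grad = (483/100, -69/20), (927/1000, -93/200)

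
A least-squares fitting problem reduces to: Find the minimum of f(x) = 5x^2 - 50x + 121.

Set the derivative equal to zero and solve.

f(x) = 5x^2 - 50x + 121
f'(x) = 10x + (-50) = 0
x = 50/10 = 5
f(5) = -4
Since f''(x) = 10 > 0, this is a minimum.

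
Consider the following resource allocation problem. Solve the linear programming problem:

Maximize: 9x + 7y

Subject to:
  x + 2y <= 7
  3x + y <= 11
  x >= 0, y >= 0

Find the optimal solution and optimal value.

Feasible vertices: (0, 0), (0, 7/2), (3, 2), (11/3, 0)
Objective 9x + 7y at each:
  (0, 0): 0
  (0, 7/2): 49/2
  (3, 2): 41
  (11/3, 0): 33
Maximum is 41 at (3, 2).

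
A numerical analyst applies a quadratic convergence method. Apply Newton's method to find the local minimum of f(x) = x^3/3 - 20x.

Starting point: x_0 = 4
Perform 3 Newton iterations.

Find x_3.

f(x) = x^3/3 - 20x
f'(x) = x^2 - 20, f''(x) = 2x
Newton update: x_{n+1} = x_n - (x_n^2 - 20)/(2*x_n)
Step 1: x_0 = 4, f'=-4, f''=8, x_1 = 9/2
Step 2: x_1 = 9/2, f'=1/4, f''=9, x_2 = 161/36
Step 3: x_2 = 161/36, f'=1/1296, f''=161/18, x_3 = 51841/11592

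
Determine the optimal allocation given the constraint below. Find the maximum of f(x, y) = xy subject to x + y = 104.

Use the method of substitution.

Substitute y = 104 - x into f(x,y) = xy:
g(x) = x(104 - x) = 104x - x^2
g'(x) = 104 - 2x = 0  =>  x = 52
y = 104 - 52 = 52
Maximum value = 52 * 52 = 2704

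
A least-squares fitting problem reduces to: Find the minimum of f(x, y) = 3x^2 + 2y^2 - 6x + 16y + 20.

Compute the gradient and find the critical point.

f(x,y) = 3x^2 + 2y^2 - 6x + 16y + 20
df/dx = 6x + (-6) = 0  =>  x = 1
df/dy = 4y + (16) = 0  =>  y = -4
f(1, -4) = 3*(1)^2 + 2*(-4)^2 + -6*(1) + 16*(-4) + 20 = -15
Hessian is diagonal with entries 6, 4 > 0, so this is a minimum.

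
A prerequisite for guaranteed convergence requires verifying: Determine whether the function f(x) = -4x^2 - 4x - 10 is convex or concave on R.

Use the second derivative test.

f(x) = -4x^2 - 4x - 10
f'(x) = -8x - 4
f''(x) = -8
Since f''(x) = -8 < 0 for all x, f is concave on R.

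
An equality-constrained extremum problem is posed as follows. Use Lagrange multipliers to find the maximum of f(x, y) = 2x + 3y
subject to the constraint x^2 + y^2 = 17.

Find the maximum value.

Set up Lagrange conditions: grad f = lambda * grad g
  2 = 2*lambda*x
  3 = 2*lambda*y
From these: x/y = 2/3, so x = 2t, y = 3t for some t.
Substitute into constraint: (2t)^2 + (3t)^2 = 17
  t^2 * 13 = 17
  t = sqrt(17/13)
Maximum = 2*x + 3*y = (2^2 + 3^2)*t = 13 * sqrt(17/13) = sqrt(221)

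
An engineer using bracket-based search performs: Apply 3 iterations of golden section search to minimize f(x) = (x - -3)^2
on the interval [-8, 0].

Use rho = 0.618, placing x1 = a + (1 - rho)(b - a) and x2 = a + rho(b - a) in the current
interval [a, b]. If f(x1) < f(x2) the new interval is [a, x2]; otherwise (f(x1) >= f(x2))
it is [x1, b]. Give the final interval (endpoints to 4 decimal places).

Golden section search for min of f(x) = (x - -3)^2 on [-8, 0].
Each step: x1 = a + (1 - rho)(b - a), x2 = a + rho(b - a); if f(x1) < f(x2) keep [a, x2], otherwise keep [x1, b].
Step 1: [-8.0000, 0.0000], x1=-4.9440 (f=3.7791), x2=-3.0560 (f=0.0031); f(x1) > f(x2) => keep [-4.9440, 0.0000]
Step 2: [-4.9440, 0.0000], x1=-3.0554 (f=0.0031), x2=-1.8886 (f=1.2352); f(x1) < f(x2) => keep [-4.9440, -1.8886]
Step 3: [-4.9440, -1.8886], x1=-3.7768 (f=0.6035), x2=-3.0558 (f=0.0031); f(x1) > f(x2) => keep [-3.7768, -1.8886]
Final interval: [-3.7768, -1.8886]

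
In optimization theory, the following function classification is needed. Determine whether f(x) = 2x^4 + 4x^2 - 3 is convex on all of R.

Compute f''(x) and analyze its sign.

f(x) = 2x^4 + 4x^2 - 3
f'(x) = 8x^3 + 8x
f''(x) = 24x^2 + 8
f''(x) = 24x^2 + 8 >= 8 > 0 for all x
Therefore, f is convex on R.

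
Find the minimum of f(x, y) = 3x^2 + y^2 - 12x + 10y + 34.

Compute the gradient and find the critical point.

f(x,y) = 3x^2 + y^2 - 12x + 10y + 34
df/dx = 6x + (-12) = 0  =>  x = 2
df/dy = 2y + (10) = 0  =>  y = -5
f(2, -5) = 3*(2)^2 + 1*(-5)^2 + -12*(2) + 10*(-5) + 34 = -3
Hessian is diagonal with entries 6, 2 > 0, so this is a minimum.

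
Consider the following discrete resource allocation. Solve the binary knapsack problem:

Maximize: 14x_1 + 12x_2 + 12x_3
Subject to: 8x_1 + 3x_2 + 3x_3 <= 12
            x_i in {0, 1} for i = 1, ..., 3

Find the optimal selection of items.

Items: item 1 (v=14, w=8), item 2 (v=12, w=3), item 3 (v=12, w=3)
Capacity: 12
Checking all 8 subsets (w = total weight, v = total value):
  {}: w = 0, v = 0
  {1}: w = 8, v = 14
  {2}: w = 3, v = 12
  {3}: w = 3, v = 12
  {1, 2}: w = 11, v = 26
  {1, 3}: w = 11, v = 26
  {2, 3}: w = 6, v = 24
  {1, 2, 3}: w = 14 > 12, infeasible
Best feasible subset: items [1, 2]
(The same value 26 is also attained by {1, 3}.)
Total weight: 11 <= 12, total value: 26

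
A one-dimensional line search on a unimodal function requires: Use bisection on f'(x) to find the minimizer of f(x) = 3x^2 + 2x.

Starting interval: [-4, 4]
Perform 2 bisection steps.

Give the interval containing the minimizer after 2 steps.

Finding critical point of f(x) = 3x^2 + 2x using bisection on f'(x) = 6x + 2.
f'(x) = 0 when x = -1/3.
Starting interval: [-4, 4]
Step 1: mid = 0, f'(mid) = 2, new interval = [-4, 0]
Step 2: mid = -2, f'(mid) = -10, new interval = [-2, 0]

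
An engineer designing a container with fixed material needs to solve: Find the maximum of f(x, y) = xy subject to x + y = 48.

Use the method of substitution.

Substitute y = 48 - x into f(x,y) = xy:
g(x) = x(48 - x) = 48x - x^2
g'(x) = 48 - 2x = 0  =>  x = 24
y = 48 - 24 = 24
Maximum value = 24 * 24 = 576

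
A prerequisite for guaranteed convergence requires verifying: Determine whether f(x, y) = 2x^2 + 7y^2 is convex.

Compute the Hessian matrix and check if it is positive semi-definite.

f(x,y) = 2x^2 + 7y^2
Hessian H = [[4, 0], [0, 14]]
trace(H) = 18, det(H) = 56
Eigenvalues: (18 +/- sqrt(100)) / 2 = 14, 4
Since both eigenvalues > 0, f is convex.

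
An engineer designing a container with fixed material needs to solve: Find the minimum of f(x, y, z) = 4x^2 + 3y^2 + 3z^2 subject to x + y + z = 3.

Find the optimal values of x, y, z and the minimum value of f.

Using Lagrange multipliers on f = 4x^2 + 3y^2 + 3z^2 with constraint x + y + z = 3:
Conditions: 2*4*x = lambda, 2*3*y = lambda, 2*3*z = lambda
So x = lambda/8, y = lambda/6, z = lambda/6
Substituting into constraint: lambda * (11/24) = 3
lambda = 72/11
x = 9/11, y = 12/11, z = 12/11
Minimum value = 108/11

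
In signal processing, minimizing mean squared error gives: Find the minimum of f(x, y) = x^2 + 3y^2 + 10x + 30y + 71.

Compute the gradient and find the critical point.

f(x,y) = x^2 + 3y^2 + 10x + 30y + 71
df/dx = 2x + (10) = 0  =>  x = -5
df/dy = 6y + (30) = 0  =>  y = -5
f(-5, -5) = 1*(-5)^2 + 3*(-5)^2 + 10*(-5) + 30*(-5) + 71 = -29
Hessian is diagonal with entries 2, 6 > 0, so this is a minimum.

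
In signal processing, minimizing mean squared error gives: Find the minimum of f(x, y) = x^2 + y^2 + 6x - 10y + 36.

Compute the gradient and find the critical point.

f(x,y) = x^2 + y^2 + 6x - 10y + 36
df/dx = 2x + (6) = 0  =>  x = -3
df/dy = 2y + (-10) = 0  =>  y = 5
f(-3, 5) = 1*(-3)^2 + 1*(5)^2 + 6*(-3) + -10*(5) + 36 = 2
Hessian is diagonal with entries 2, 2 > 0, so this is a minimum.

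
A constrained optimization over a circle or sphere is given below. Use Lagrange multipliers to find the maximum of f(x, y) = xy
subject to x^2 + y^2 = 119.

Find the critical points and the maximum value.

Lagrange conditions: y = 2*lambda*x and x = 2*lambda*y
If x = 0 then y = 0, violating the constraint, so x, y != 0.
Dividing: y/x = x/y => x^2 = y^2 => y = x or y = -x
Constraint: 2x^2 = 119 => x^2 = 119/2 => x = +/-sqrt(119/2)
Critical points: (sqrt(119/2), sqrt(119/2)), (-sqrt(119/2), -sqrt(119/2)), (sqrt(119/2), -sqrt(119/2)), (-sqrt(119/2), sqrt(119/2))
  y = x:  xy = x^2 = 119/2  at (sqrt(119/2), sqrt(119/2)) and (-sqrt(119/2), -sqrt(119/2))
  y = -x: xy = -x^2 = -119/2 at (sqrt(119/2), -sqrt(119/2)) and (-sqrt(119/2), sqrt(119/2))
Maximum xy = 119/2 at (sqrt(119/2), sqrt(119/2)) and (-sqrt(119/2), -sqrt(119/2))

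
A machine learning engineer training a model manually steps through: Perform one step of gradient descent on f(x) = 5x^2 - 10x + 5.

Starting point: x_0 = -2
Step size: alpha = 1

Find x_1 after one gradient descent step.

f(x) = 5x^2 - 10x + 5
f'(x) = 10x - 10
f'(-2) = 10*-2 + (-10) = -30
x_1 = x_0 - alpha * f'(x_0) = -2 - 1 * -30 = 28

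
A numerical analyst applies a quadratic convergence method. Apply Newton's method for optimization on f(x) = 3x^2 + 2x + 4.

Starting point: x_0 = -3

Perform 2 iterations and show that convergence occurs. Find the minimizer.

f(x) = 3x^2 + 2x + 4, f'(x) = 6x + (2), f''(x) = 6
Step 1: f'(-3) = -16, x_1 = -3 - -16/6 = -1/3
Step 2: f'(-1/3) = 0, x_2 = -1/3 (converged)
Newton's method converges in 1 step for quadratics.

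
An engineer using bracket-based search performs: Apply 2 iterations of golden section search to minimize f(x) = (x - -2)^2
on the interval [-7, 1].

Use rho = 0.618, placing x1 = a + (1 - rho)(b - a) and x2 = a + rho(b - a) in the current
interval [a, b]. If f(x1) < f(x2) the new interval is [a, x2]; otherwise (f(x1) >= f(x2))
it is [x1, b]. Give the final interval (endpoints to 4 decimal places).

Golden section search for min of f(x) = (x - -2)^2 on [-7, 1].
Each step: x1 = a + (1 - rho)(b - a), x2 = a + rho(b - a); if f(x1) < f(x2) keep [a, x2], otherwise keep [x1, b].
Step 1: [-7.0000, 1.0000], x1=-3.9440 (f=3.7791), x2=-2.0560 (f=0.0031); f(x1) > f(x2) => keep [-3.9440, 1.0000]
Step 2: [-3.9440, 1.0000], x1=-2.0554 (f=0.0031), x2=-0.8886 (f=1.2352); f(x1) < f(x2) => keep [-3.9440, -0.8886]
Final interval: [-3.9440, -0.8886]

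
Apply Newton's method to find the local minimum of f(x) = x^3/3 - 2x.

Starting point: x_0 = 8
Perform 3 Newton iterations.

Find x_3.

f(x) = x^3/3 - 2x
f'(x) = x^2 - 2, f''(x) = 2x
Newton update: x_{n+1} = x_n - (x_n^2 - 2)/(2*x_n)
Step 1: x_0 = 8, f'=62, f''=16, x_1 = 33/8
Step 2: x_1 = 33/8, f'=961/64, f''=33/4, x_2 = 1217/528
Step 3: x_2 = 1217/528, f'=923521/278784, f''=1217/264, x_3 = 2038657/1285152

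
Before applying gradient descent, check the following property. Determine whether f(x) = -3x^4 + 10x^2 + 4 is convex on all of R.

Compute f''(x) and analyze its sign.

f(x) = -3x^4 + 10x^2 + 4
f'(x) = -12x^3 + 20x
f''(x) = -36x^2 + 20
f''(x) = -36x^2 + 20 -> -inf as |x| -> inf
Therefore, f is not globally convex on R.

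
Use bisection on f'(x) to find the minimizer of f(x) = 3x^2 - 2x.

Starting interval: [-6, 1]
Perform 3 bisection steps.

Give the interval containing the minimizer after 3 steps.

Finding critical point of f(x) = 3x^2 - 2x using bisection on f'(x) = 6x + -2.
f'(x) = 0 when x = 1/3.
Starting interval: [-6, 1]
Step 1: mid = -5/2, f'(mid) = -17, new interval = [-5/2, 1]
Step 2: mid = -3/4, f'(mid) = -13/2, new interval = [-3/4, 1]
Step 3: mid = 1/8, f'(mid) = -5/4, new interval = [1/8, 1]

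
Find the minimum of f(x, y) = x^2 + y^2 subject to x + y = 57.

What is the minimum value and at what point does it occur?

Substitute y = 57 - x into f(x,y) = x^2 + y^2:
g(x) = x^2 + (57 - x)^2 = 2x^2 - 114x + 3249
g'(x) = 4x - 114 = 0  =>  x = 57/2
y = 57 - 57/2 = 57/2
Minimum value = (57/2)^2 + (57/2)^2 = 3249/2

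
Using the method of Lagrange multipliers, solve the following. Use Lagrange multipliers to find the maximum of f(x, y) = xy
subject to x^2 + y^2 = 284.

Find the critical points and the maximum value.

Lagrange conditions: y = 2*lambda*x and x = 2*lambda*y
If x = 0 then y = 0, violating the constraint, so x, y != 0.
Dividing: y/x = x/y => x^2 = y^2 => y = x or y = -x
Constraint: 2x^2 = 284 => x^2 = 142 => x = +/-sqrt(142)
Critical points: (sqrt(142), sqrt(142)), (-sqrt(142), -sqrt(142)), (sqrt(142), -sqrt(142)), (-sqrt(142), sqrt(142))
  y = x:  xy = x^2 = 142  at (sqrt(142), sqrt(142)) and (-sqrt(142), -sqrt(142))
  y = -x: xy = -x^2 = -142 at (sqrt(142), -sqrt(142)) and (-sqrt(142), sqrt(142))
Maximum xy = 142 at (sqrt(142), sqrt(142)) and (-sqrt(142), -sqrt(142))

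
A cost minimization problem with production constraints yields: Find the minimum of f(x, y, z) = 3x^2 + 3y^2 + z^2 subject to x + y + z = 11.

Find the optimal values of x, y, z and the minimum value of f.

Using Lagrange multipliers on f = 3x^2 + 3y^2 + z^2 with constraint x + y + z = 11:
Conditions: 2*3*x = lambda, 2*3*y = lambda, 2*1*z = lambda
So x = lambda/6, y = lambda/6, z = lambda/2
Substituting into constraint: lambda * (5/6) = 11
lambda = 66/5
x = 11/5, y = 11/5, z = 33/5
Minimum value = 363/5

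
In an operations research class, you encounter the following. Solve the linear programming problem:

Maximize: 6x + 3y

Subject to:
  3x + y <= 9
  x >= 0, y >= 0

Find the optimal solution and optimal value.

The feasible region has vertices at [(0, 0), (3, 0), (0, 9)].
Checking objective 6x + 3y at each vertex:
  (0, 0): 6*0 + 3*0 = 0
  (3, 0): 6*3 + 3*0 = 18
  (0, 9): 6*0 + 3*9 = 27
Maximum is 27 at (0, 9).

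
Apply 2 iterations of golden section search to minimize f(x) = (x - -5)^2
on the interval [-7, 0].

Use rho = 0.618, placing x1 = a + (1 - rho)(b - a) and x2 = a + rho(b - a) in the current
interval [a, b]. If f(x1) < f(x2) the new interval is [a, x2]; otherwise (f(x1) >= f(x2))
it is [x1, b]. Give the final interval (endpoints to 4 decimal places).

Golden section search for min of f(x) = (x - -5)^2 on [-7, 0].
Each step: x1 = a + (1 - rho)(b - a), x2 = a + rho(b - a); if f(x1) < f(x2) keep [a, x2], otherwise keep [x1, b].
Step 1: [-7.0000, 0.0000], x1=-4.3260 (f=0.4543), x2=-2.6740 (f=5.4103); f(x1) < f(x2) => keep [-7.0000, -2.6740]
Step 2: [-7.0000, -2.6740], x1=-5.3475 (f=0.1207), x2=-4.3265 (f=0.4536); f(x1) < f(x2) => keep [-7.0000, -4.3265]
Final interval: [-7.0000, -4.3265]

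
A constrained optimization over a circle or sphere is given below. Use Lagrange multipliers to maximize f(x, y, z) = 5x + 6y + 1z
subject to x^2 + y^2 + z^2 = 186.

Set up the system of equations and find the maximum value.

Lagrange conditions: 5 = 2*lambda*x, 6 = 2*lambda*y, 1 = 2*lambda*z
So x:5 = y:6 = z:1, i.e. x = 5t, y = 6t, z = 1t
Constraint: t^2*(5^2 + 6^2 + 1^2) = 186
  t^2 * 62 = 186  =>  t = sqrt(3)
Maximum = 5*5t + 6*6t + 1*1t = 62*sqrt(3) = sqrt(11532)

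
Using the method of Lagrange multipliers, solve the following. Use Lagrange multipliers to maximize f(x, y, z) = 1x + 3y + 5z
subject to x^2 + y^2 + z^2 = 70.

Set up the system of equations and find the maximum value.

Lagrange conditions: 1 = 2*lambda*x, 3 = 2*lambda*y, 5 = 2*lambda*z
So x:1 = y:3 = z:5, i.e. x = 1t, y = 3t, z = 5t
Constraint: t^2*(1^2 + 3^2 + 5^2) = 70
  t^2 * 35 = 70  =>  t = sqrt(2)
Maximum = 1*1t + 3*3t + 5*5t = 35*sqrt(2) = sqrt(2450)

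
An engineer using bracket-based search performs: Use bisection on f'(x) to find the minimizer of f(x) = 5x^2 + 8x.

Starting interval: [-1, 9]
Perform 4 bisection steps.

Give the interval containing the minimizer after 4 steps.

Finding critical point of f(x) = 5x^2 + 8x using bisection on f'(x) = 10x + 8.
f'(x) = 0 when x = -4/5.
Starting interval: [-1, 9]
Step 1: mid = 4, f'(mid) = 48, new interval = [-1, 4]
Step 2: mid = 3/2, f'(mid) = 23, new interval = [-1, 3/2]
Step 3: mid = 1/4, f'(mid) = 21/2, new interval = [-1, 1/4]
Step 4: mid = -3/8, f'(mid) = 17/4, new interval = [-1, -3/8]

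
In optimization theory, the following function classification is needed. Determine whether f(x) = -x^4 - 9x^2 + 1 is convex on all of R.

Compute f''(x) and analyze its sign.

f(x) = -x^4 - 9x^2 + 1
f'(x) = -4x^3 + -18x
f''(x) = -12x^2 + -18
f''(x) = -12x^2 + -18 <= -18 < 0 for all x
Therefore, f is concave on R.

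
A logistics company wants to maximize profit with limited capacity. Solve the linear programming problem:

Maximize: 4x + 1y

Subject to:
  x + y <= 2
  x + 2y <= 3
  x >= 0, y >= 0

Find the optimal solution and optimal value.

Feasible vertices: (0, 0), (0, 3/2), (1, 1), (2, 0)
Objective 4x + 1y at each:
  (0, 0): 0
  (0, 3/2): 3/2
  (1, 1): 5
  (2, 0): 8
Maximum is 8 at (2, 0).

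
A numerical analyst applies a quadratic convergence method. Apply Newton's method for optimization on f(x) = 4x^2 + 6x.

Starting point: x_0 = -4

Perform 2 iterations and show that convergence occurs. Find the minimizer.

f(x) = 4x^2 + 6x, f'(x) = 8x + (6), f''(x) = 8
Step 1: f'(-4) = -26, x_1 = -4 - -26/8 = -3/4
Step 2: f'(-3/4) = 0, x_2 = -3/4 (converged)
Newton's method converges in 1 step for quadratics.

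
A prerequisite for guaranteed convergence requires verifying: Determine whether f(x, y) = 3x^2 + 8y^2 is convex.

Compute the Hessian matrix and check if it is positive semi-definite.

f(x,y) = 3x^2 + 8y^2
Hessian H = [[6, 0], [0, 16]]
trace(H) = 22, det(H) = 96
Eigenvalues: (22 +/- sqrt(100)) / 2 = 16, 6
Since both eigenvalues > 0, f is convex.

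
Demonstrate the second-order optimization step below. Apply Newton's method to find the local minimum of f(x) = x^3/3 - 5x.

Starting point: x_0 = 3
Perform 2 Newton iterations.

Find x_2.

f(x) = x^3/3 - 5x
f'(x) = x^2 - 5, f''(x) = 2x
Newton update: x_{n+1} = x_n - (x_n^2 - 5)/(2*x_n)
Step 1: x_0 = 3, f'=4, f''=6, x_1 = 7/3
Step 2: x_1 = 7/3, f'=4/9, f''=14/3, x_2 = 47/21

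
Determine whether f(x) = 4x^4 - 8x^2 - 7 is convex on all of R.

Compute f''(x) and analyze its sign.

f(x) = 4x^4 - 8x^2 - 7
f'(x) = 16x^3 + -16x
f''(x) = 48x^2 + -16
f''(0) = -16 < 0, so not convex near x = 0
Therefore, f is not globally convex on R.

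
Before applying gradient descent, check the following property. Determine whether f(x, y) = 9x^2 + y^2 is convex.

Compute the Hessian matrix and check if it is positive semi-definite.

f(x,y) = 9x^2 + y^2
Hessian H = [[18, 0], [0, 2]]
trace(H) = 20, det(H) = 36
Eigenvalues: (20 +/- sqrt(256)) / 2 = 18, 2
Since both eigenvalues > 0, f is convex.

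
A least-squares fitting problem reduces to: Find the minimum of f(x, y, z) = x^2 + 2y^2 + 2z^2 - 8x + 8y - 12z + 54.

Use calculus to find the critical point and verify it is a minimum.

f(x,y,z) = x^2 + 2y^2 + 2z^2 - 8x + 8y - 12z + 54
df/dx = 2x + (-8) = 0 => x = 4
df/dy = 4y + (8) = 0 => y = -2
df/dz = 4z + (-12) = 0 => z = 3
f(4,-2,3) = 1*(4)^2 + 2*(-2)^2 + 2*(3)^2 + -8*(4) + 8*(-2) + -12*(3) + 54 = 12
Hessian is diagonal with entries 2, 4, 4 > 0, confirmed minimum.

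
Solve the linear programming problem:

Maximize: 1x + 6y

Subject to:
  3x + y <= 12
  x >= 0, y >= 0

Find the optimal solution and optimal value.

The feasible region has vertices at [(0, 0), (4, 0), (0, 12)].
Checking objective 1x + 6y at each vertex:
  (0, 0): 1*0 + 6*0 = 0
  (4, 0): 1*4 + 6*0 = 4
  (0, 12): 1*0 + 6*12 = 72
Maximum is 72 at (0, 12).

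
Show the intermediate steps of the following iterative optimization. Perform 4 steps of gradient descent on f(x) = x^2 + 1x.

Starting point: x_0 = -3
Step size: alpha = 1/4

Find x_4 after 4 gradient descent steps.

f(x) = x^2 + 1x, f'(x) = 2x + (1)
Step 1: f'(-3) = -5, x_1 = -3 - 1/4 * -5 = -7/4
Step 2: f'(-7/4) = -5/2, x_2 = -7/4 - 1/4 * -5/2 = -9/8
Step 3: f'(-9/8) = -5/4, x_3 = -9/8 - 1/4 * -5/4 = -13/16
Step 4: f'(-13/16) = -5/8, x_4 = -13/16 - 1/4 * -5/8 = -21/32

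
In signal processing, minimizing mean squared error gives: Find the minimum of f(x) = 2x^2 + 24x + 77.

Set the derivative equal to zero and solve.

f(x) = 2x^2 + 24x + 77
f'(x) = 4x + (24) = 0
x = -24/4 = -6
f(-6) = 5
Since f''(x) = 4 > 0, this is a minimum.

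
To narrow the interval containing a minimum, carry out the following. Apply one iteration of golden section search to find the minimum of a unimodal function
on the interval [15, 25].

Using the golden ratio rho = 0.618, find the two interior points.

Golden section search on [15, 25].
Golden ratio rho = 0.618 (approx).
Interior points:
  x_1 = 15 + (1-0.618)*10 = 18.8200
  x_2 = 15 + 0.618*10 = 21.1800
Compare f(x_1) and f(x_2) to determine which subinterval to keep.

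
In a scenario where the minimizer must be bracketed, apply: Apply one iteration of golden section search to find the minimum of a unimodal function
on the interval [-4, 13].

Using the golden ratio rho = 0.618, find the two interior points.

Golden section search on [-4, 13].
Golden ratio rho = 0.618 (approx).
Interior points:
  x_1 = -4 + (1-0.618)*17 = 2.4940
  x_2 = -4 + 0.618*17 = 6.5060
Compare f(x_1) and f(x_2) to determine which subinterval to keep.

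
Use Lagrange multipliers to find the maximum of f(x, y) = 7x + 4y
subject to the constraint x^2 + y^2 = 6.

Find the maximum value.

Set up Lagrange conditions: grad f = lambda * grad g
  7 = 2*lambda*x
  4 = 2*lambda*y
From these: x/y = 7/4, so x = 7t, y = 4t for some t.
Substitute into constraint: (7t)^2 + (4t)^2 = 6
  t^2 * 65 = 6
  t = sqrt(6/65)
Maximum = 7*x + 4*y = (7^2 + 4^2)*t = 65 * sqrt(6/65) = sqrt(390)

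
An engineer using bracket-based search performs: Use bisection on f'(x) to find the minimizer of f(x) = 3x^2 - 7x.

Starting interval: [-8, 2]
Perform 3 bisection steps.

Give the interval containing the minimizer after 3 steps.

Finding critical point of f(x) = 3x^2 - 7x using bisection on f'(x) = 6x + -7.
f'(x) = 0 when x = 7/6.
Starting interval: [-8, 2]
Step 1: mid = -3, f'(mid) = -25, new interval = [-3, 2]
Step 2: mid = -1/2, f'(mid) = -10, new interval = [-1/2, 2]
Step 3: mid = 3/4, f'(mid) = -5/2, new interval = [3/4, 2]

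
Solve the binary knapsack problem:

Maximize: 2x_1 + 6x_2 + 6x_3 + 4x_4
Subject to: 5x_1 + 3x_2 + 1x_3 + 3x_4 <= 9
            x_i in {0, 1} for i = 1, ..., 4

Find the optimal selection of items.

Items: item 1 (v=2, w=5), item 2 (v=6, w=3), item 3 (v=6, w=1), item 4 (v=4, w=3)
Capacity: 9
Checking all 16 subsets (w = total weight, v = total value):
  {}: w = 0, v = 0
  {1}: w = 5, v = 2
  {2}: w = 3, v = 6
  {3}: w = 1, v = 6
  {4}: w = 3, v = 4
  {1, 2}: w = 8, v = 8
  {1, 3}: w = 6, v = 8
  {1, 4}: w = 8, v = 6
  {2, 3}: w = 4, v = 12
  {2, 4}: w = 6, v = 10
  {3, 4}: w = 4, v = 10
  {1, 2, 3}: w = 9, v = 14
  {1, 2, 4}: w = 11 > 9, infeasible
  {1, 3, 4}: w = 9, v = 12
  {2, 3, 4}: w = 7, v = 16
  {1, 2, 3, 4}: w = 12 > 9, infeasible
Best feasible subset: items [2, 3, 4]
Total weight: 7 <= 9, total value: 16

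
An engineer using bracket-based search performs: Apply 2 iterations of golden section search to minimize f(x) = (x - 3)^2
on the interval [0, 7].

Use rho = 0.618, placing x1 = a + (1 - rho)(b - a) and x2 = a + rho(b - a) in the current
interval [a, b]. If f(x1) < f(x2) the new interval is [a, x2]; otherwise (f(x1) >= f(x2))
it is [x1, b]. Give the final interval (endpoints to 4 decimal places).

Golden section search for min of f(x) = (x - 3)^2 on [0, 7].
Each step: x1 = a + (1 - rho)(b - a), x2 = a + rho(b - a); if f(x1) < f(x2) keep [a, x2], otherwise keep [x1, b].
Step 1: [0.0000, 7.0000], x1=2.6740 (f=0.1063), x2=4.3260 (f=1.7583); f(x1) < f(x2) => keep [0.0000, 4.3260]
Step 2: [0.0000, 4.3260], x1=1.6525 (f=1.8157), x2=2.6735 (f=0.1066); f(x1) > f(x2) => keep [1.6525, 4.3260]
Final interval: [1.6525, 4.3260]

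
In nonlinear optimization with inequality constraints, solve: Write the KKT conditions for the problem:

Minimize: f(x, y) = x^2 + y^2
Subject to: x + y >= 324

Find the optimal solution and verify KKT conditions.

KKT conditions for min x^2 + y^2 s.t. x + y >= 324:
Stationarity: 2x = mu, 2y = mu
So x = y = mu/2.
Complementary slackness: mu*(x + y - 324) = 0
Primal feasibility: x + y >= 324; dual feasibility: mu >= 0
If mu = 0 then x = y = 0, but 0 + 0 < 324 is infeasible, so the constraint is active.
Constraint active: x + y = 2*(mu/2) = 324 => mu = 324
x = y = 162, f = 52488
Verify: stationarity 2*162 = 324 = mu; primal 162 + 162 = 324 >= 324; dual mu = 324 >= 0; complementary slackness 324*(324 - 324) = 0. All KKT conditions hold.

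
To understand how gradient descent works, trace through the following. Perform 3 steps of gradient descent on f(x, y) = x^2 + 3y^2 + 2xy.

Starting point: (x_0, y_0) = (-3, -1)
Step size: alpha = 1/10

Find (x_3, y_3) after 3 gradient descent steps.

f(x,y) = x^2 + 3y^2 + 2xy
grad_x = 2x + 2y, grad_y = 6y + 2x
Step 1: grad = (-8, -12), (-11/5, 1/5)
Step 2: grad = (-4, -16/5), (-9/5, 13/25)
Step 3: grad = (-64/25, -12/25), (-193/125, 71/125)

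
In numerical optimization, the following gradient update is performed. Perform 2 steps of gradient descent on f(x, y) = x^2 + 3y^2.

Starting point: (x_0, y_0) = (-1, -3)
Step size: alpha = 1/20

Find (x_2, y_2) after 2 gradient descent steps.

f(x,y) = x^2 + 3y^2
grad_x = 2x + 0y, grad_y = 6y + 0x
Step 1: grad = (-2, -18), (-9/10, -21/10)
Step 2: grad = (-9/5, -63/5), (-81/100, -147/100)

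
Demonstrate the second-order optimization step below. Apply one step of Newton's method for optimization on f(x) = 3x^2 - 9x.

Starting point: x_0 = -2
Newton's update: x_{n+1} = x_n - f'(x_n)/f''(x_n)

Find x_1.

f(x) = 3x^2 - 9x
f'(x) = 6x + (-9), f''(x) = 6
Newton step: x_1 = x_0 - f'(x_0)/f''(x_0)
f'(-2) = -21
x_1 = -2 - -21/6 = 3/2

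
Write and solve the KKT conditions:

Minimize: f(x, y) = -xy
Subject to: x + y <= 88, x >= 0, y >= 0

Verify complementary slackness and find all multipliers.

Problem: min -xy s.t. x + y <= 88 (multiplier lambda), x >= 0 (mu_x), y >= 0 (mu_y)
KKT stationarity: -y + lambda - mu_x = 0, -x + lambda - mu_y = 0, with lambda, mu_x, mu_y >= 0
Complementary slackness: lambda*(x + y - 88) = 0, mu_x*x = 0, mu_y*y = 0
If lambda = 0: y = -mu_x <= 0 and x = -mu_y <= 0 force x = y = 0 with f = 0; but x = y = 44 is feasible with f = -1936 < 0, so this is not the minimum. Hence lambda > 0 and x + y = 88.
Try x > 0, y > 0 (so mu_x = mu_y = 0): y = lambda, x = lambda => x = y = lambda
x + y = 88 => 2*lambda = 88 => lambda = 44
x* = y* = 44 > 0, consistent with mu_x = mu_y = 0.
(Any feasible point with x = 0 or y = 0 has f = 0 > -1936, so the minimum is not on those boundaries.)
min(-xy) = -1936 (i.e. max xy = 1936)
Multipliers: lambda = 44, mu_x = 0, mu_y = 0
Complementary slackness: lambda*(x + y - 88) = 44*(44 + 44 - 88) = 0, mu_x*x = 0*44 = 0, mu_y*y = 0*44 = 0. Satisfied.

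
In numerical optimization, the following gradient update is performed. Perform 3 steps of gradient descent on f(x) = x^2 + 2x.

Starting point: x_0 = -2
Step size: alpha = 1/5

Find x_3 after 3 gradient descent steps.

f(x) = x^2 + 2x, f'(x) = 2x + (2)
Step 1: f'(-2) = -2, x_1 = -2 - 1/5 * -2 = -8/5
Step 2: f'(-8/5) = -6/5, x_2 = -8/5 - 1/5 * -6/5 = -34/25
Step 3: f'(-34/25) = -18/25, x_3 = -34/25 - 1/5 * -18/25 = -152/125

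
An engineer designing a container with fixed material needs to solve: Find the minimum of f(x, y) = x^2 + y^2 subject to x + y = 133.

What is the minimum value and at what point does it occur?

Substitute y = 133 - x into f(x,y) = x^2 + y^2:
g(x) = x^2 + (133 - x)^2 = 2x^2 - 266x + 17689
g'(x) = 4x - 266 = 0  =>  x = 133/2
y = 133 - 133/2 = 133/2
Minimum value = (133/2)^2 + (133/2)^2 = 17689/2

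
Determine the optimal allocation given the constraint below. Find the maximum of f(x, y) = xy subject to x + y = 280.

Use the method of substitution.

Substitute y = 280 - x into f(x,y) = xy:
g(x) = x(280 - x) = 280x - x^2
g'(x) = 280 - 2x = 0  =>  x = 140
y = 280 - 140 = 140
Maximum value = 140 * 140 = 19600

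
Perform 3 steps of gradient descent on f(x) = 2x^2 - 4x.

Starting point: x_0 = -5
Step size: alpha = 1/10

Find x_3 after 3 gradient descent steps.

f(x) = 2x^2 - 4x, f'(x) = 4x + (-4)
Step 1: f'(-5) = -24, x_1 = -5 - 1/10 * -24 = -13/5
Step 2: f'(-13/5) = -72/5, x_2 = -13/5 - 1/10 * -72/5 = -29/25
Step 3: f'(-29/25) = -216/25, x_3 = -29/25 - 1/10 * -216/25 = -37/125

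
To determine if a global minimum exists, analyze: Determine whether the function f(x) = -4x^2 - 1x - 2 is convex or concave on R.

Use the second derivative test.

f(x) = -4x^2 - 1x - 2
f'(x) = -8x - 1
f''(x) = -8
Since f''(x) = -8 < 0 for all x, f is concave on R.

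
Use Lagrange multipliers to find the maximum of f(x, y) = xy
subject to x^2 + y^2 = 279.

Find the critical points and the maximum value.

Lagrange conditions: y = 2*lambda*x and x = 2*lambda*y
If x = 0 then y = 0, violating the constraint, so x, y != 0.
Dividing: y/x = x/y => x^2 = y^2 => y = x or y = -x
Constraint: 2x^2 = 279 => x^2 = 279/2 => x = +/-sqrt(279/2)
Critical points: (sqrt(279/2), sqrt(279/2)), (-sqrt(279/2), -sqrt(279/2)), (sqrt(279/2), -sqrt(279/2)), (-sqrt(279/2), sqrt(279/2))
  y = x:  xy = x^2 = 279/2  at (sqrt(279/2), sqrt(279/2)) and (-sqrt(279/2), -sqrt(279/2))
  y = -x: xy = -x^2 = -279/2 at (sqrt(279/2), -sqrt(279/2)) and (-sqrt(279/2), sqrt(279/2))
Maximum xy = 279/2 at (sqrt(279/2), sqrt(279/2)) and (-sqrt(279/2), -sqrt(279/2))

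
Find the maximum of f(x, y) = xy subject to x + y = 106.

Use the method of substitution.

Substitute y = 106 - x into f(x,y) = xy:
g(x) = x(106 - x) = 106x - x^2
g'(x) = 106 - 2x = 0  =>  x = 53
y = 106 - 53 = 53
Maximum value = 53 * 53 = 2809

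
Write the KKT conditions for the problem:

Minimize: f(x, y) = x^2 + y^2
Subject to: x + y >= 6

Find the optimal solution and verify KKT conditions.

KKT conditions for min x^2 + y^2 s.t. x + y >= 6:
Stationarity: 2x = mu, 2y = mu
So x = y = mu/2.
Complementary slackness: mu*(x + y - 6) = 0
Primal feasibility: x + y >= 6; dual feasibility: mu >= 0
If mu = 0 then x = y = 0, but 0 + 0 < 6 is infeasible, so the constraint is active.
Constraint active: x + y = 2*(mu/2) = 6 => mu = 6
x = y = 3, f = 18
Verify: stationarity 2*3 = 6 = mu; primal 3 + 3 = 6 >= 6; dual mu = 6 >= 0; complementary slackness 6*(6 - 6) = 0. All KKT conditions hold.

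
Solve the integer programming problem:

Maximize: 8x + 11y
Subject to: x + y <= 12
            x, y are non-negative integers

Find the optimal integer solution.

Objective: 8x + 11y, constraint: x + y <= 12
Coefficient of y is 11 > coefficient of x is 8, so allocate the entire budget to y.
Optimal: x = 0, y = 12, value = 132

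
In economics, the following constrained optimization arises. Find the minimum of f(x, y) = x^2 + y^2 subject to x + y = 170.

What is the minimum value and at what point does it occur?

Substitute y = 170 - x into f(x,y) = x^2 + y^2:
g(x) = x^2 + (170 - x)^2 = 2x^2 - 340x + 28900
g'(x) = 4x - 340 = 0  =>  x = 85
y = 170 - 85 = 85
Minimum value = 85^2 + 85^2 = 14450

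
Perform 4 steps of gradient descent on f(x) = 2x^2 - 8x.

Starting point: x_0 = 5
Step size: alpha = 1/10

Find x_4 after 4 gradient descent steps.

f(x) = 2x^2 - 8x, f'(x) = 4x + (-8)
Step 1: f'(5) = 12, x_1 = 5 - 1/10 * 12 = 19/5
Step 2: f'(19/5) = 36/5, x_2 = 19/5 - 1/10 * 36/5 = 77/25
Step 3: f'(77/25) = 108/25, x_3 = 77/25 - 1/10 * 108/25 = 331/125
Step 4: f'(331/125) = 324/125, x_4 = 331/125 - 1/10 * 324/125 = 1493/625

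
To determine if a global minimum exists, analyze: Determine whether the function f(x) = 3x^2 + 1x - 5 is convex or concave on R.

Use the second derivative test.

f(x) = 3x^2 + 1x - 5
f'(x) = 6x + 1
f''(x) = 6
Since f''(x) = 6 > 0 for all x, f is convex on R.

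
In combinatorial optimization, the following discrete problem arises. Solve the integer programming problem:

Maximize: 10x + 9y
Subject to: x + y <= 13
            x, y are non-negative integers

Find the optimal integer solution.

Objective: 10x + 9y, constraint: x + y <= 13
Coefficient of x is 10 >= coefficient of y is 9, so allocate the entire budget to x.
Optimal: x = 13, y = 0, value = 130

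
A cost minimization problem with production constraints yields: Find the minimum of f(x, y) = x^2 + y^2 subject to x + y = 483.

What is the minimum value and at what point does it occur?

Substitute y = 483 - x into f(x,y) = x^2 + y^2:
g(x) = x^2 + (483 - x)^2 = 2x^2 - 966x + 233289
g'(x) = 4x - 966 = 0  =>  x = 483/2
y = 483 - 483/2 = 483/2
Minimum value = (483/2)^2 + (483/2)^2 = 233289/2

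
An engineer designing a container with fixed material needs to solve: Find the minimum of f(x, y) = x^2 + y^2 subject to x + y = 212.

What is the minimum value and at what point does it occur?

Substitute y = 212 - x into f(x,y) = x^2 + y^2:
g(x) = x^2 + (212 - x)^2 = 2x^2 - 424x + 44944
g'(x) = 4x - 424 = 0  =>  x = 106
y = 212 - 106 = 106
Minimum value = 106^2 + 106^2 = 22472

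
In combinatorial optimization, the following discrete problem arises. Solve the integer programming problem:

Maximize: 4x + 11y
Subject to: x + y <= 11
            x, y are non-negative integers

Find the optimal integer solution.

Objective: 4x + 11y, constraint: x + y <= 11
Coefficient of y is 11 > coefficient of x is 4, so allocate the entire budget to y.
Optimal: x = 0, y = 11, value = 121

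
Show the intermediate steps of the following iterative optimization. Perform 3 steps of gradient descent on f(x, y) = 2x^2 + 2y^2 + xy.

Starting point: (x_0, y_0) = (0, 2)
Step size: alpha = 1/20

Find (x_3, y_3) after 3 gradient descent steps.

f(x,y) = 2x^2 + 2y^2 + xy
grad_x = 4x + 1y, grad_y = 4y + 1x
Step 1: grad = (2, 8), (-1/10, 8/5)
Step 2: grad = (6/5, 63/10), (-4/25, 257/200)
Step 3: grad = (129/200, 249/50), (-769/4000, 259/250)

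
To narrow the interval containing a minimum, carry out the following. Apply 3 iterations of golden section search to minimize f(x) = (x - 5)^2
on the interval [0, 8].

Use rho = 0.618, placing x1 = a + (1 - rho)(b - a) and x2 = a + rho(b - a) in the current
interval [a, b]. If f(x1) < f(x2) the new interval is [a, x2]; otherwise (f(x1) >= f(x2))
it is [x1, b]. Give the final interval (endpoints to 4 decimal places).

Golden section search for min of f(x) = (x - 5)^2 on [0, 8].
Each step: x1 = a + (1 - rho)(b - a), x2 = a + rho(b - a); if f(x1) < f(x2) keep [a, x2], otherwise keep [x1, b].
Step 1: [0.0000, 8.0000], x1=3.0560 (f=3.7791), x2=4.9440 (f=0.0031); f(x1) > f(x2) => keep [3.0560, 8.0000]
Step 2: [3.0560, 8.0000], x1=4.9446 (f=0.0031), x2=6.1114 (f=1.2352); f(x1) < f(x2) => keep [3.0560, 6.1114]
Step 3: [3.0560, 6.1114], x1=4.2232 (f=0.6035), x2=4.9442 (f=0.0031); f(x1) > f(x2) => keep [4.2232, 6.1114]
Final interval: [4.2232, 6.1114]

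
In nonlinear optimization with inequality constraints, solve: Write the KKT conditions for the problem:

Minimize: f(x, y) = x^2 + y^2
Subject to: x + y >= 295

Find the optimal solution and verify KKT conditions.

KKT conditions for min x^2 + y^2 s.t. x + y >= 295:
Stationarity: 2x = mu, 2y = mu
So x = y = mu/2.
Complementary slackness: mu*(x + y - 295) = 0
Primal feasibility: x + y >= 295; dual feasibility: mu >= 0
If mu = 0 then x = y = 0, but 0 + 0 < 295 is infeasible, so the constraint is active.
Constraint active: x + y = 2*(mu/2) = 295 => mu = 295
x = y = 295/2, f = 87025/2
Verify: stationarity 2*(295/2) = 295 = mu; primal 295/2 + 295/2 = 295 >= 295; dual mu = 295 >= 0; complementary slackness 295*(295 - 295) = 0. All KKT conditions hold.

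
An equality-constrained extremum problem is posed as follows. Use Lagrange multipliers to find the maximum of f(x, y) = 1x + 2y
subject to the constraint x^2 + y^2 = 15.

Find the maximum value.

Set up Lagrange conditions: grad f = lambda * grad g
  1 = 2*lambda*x
  2 = 2*lambda*y
From these: x/y = 1/2, so x = 1t, y = 2t for some t.
Substitute into constraint: (1t)^2 + (2t)^2 = 15
  t^2 * 5 = 15
  t = sqrt(15/5)
Maximum = 1*x + 2*y = (1^2 + 2^2)*t = 5 * sqrt(15/5) = sqrt(75)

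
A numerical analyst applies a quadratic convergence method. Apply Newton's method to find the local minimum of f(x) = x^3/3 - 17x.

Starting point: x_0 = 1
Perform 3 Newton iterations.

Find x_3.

f(x) = x^3/3 - 17x
f'(x) = x^2 - 17, f''(x) = 2x
Newton update: x_{n+1} = x_n - (x_n^2 - 17)/(2*x_n)
Step 1: x_0 = 1, f'=-16, f''=2, x_1 = 9
Step 2: x_1 = 9, f'=64, f''=18, x_2 = 49/9
Step 3: x_2 = 49/9, f'=1024/81, f''=98/9, x_3 = 1889/441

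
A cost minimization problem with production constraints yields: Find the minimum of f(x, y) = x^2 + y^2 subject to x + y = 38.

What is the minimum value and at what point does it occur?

Substitute y = 38 - x into f(x,y) = x^2 + y^2:
g(x) = x^2 + (38 - x)^2 = 2x^2 - 76x + 1444
g'(x) = 4x - 76 = 0  =>  x = 19
y = 38 - 19 = 19
Minimum value = 19^2 + 19^2 = 722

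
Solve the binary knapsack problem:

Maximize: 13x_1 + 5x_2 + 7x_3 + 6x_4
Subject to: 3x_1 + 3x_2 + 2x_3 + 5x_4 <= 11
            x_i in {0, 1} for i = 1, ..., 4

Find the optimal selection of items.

Items: item 1 (v=13, w=3), item 2 (v=5, w=3), item 3 (v=7, w=2), item 4 (v=6, w=5)
Capacity: 11
Checking all 16 subsets (w = total weight, v = total value):
  {}: w = 0, v = 0
  {1}: w = 3, v = 13
  {2}: w = 3, v = 5
  {3}: w = 2, v = 7
  {4}: w = 5, v = 6
  {1, 2}: w = 6, v = 18
  {1, 3}: w = 5, v = 20
  {1, 4}: w = 8, v = 19
  {2, 3}: w = 5, v = 12
  {2, 4}: w = 8, v = 11
  {3, 4}: w = 7, v = 13
  {1, 2, 3}: w = 8, v = 25
  {1, 2, 4}: w = 11, v = 24
  {1, 3, 4}: w = 10, v = 26
  {2, 3, 4}: w = 10, v = 18
  {1, 2, 3, 4}: w = 13 > 11, infeasible
Best feasible subset: items [1, 3, 4]
Total weight: 10 <= 11, total value: 26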